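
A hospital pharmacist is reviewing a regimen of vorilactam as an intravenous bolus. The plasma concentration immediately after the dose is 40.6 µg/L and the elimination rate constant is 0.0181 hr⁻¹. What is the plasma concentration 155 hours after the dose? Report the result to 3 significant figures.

C(t) = C₀ e^(−kt) = 40.6 × e^(−0.01810 × 155) = 40.6 × e^(−2.806) = 40.6 × 0.06048 ≈ 2.46 µg/L

2.46 µg/L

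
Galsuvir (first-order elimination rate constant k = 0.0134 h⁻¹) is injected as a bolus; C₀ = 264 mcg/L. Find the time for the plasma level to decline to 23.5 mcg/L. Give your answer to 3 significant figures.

C(t) = C₀ e^(−kt)  ⇒  t = ln(C₀/C) / k
t = ln(264/23.5) / 0.01340 = 2.419 / 0.01340 ≈ 181 hours

181 hours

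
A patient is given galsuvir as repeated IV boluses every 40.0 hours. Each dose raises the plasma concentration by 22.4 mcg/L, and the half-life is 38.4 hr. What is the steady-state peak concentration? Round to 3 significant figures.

43.6 mcg/L

k = ln 2 / 38.4 = 0.01805 hr⁻¹
Fraction remaining after one interval: e^(−kτ) = e^(−0.01805 × 40.0) = 0.4858
R = 1 / (1 − 0.4858) = 1.945
Css,max = 22.4 × 1.945 ≈ 43.6 mcg/L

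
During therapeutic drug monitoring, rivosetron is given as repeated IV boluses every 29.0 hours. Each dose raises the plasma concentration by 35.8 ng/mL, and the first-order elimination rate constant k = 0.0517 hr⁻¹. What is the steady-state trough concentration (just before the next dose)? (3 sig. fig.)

Fraction remaining after one interval: e^(−kτ) = e^(−0.05170 × 29.0) = 0.2233
R = 1 / (1 − 0.2233) = 1.287
Css,max = 35.8 × 1.287 = 46.09 ng/mL
Css,min = Css,max × e^(−kτ) = 46.09 × 0.2233 ≈ 10.3 ng/mL

10.3 ng/mL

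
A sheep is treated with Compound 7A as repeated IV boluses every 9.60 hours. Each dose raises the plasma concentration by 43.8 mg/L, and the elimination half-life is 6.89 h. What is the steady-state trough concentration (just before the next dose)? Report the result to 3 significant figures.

26.9 mg/L

k = ln 2 / 6.89 = 0.1006 h⁻¹
Fraction remaining after one interval: e^(−kτ) = e^(−0.1006 × 9.60) = 0.3807
R = 1 / (1 − 0.3807) = 1.615
Css,max = 43.8 × 1.615 = 70.72 mg/L
Css,min = Css,max × e^(−kτ) = 70.72 × 0.3807 ≈ 26.9 mg/L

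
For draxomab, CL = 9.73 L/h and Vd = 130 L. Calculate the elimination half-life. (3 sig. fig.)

9.26 hours

k = CL / V = 9.73 / 130 = 0.07485 h⁻¹
t½ = ln 2 / k = ln 2 / 0.07485 ≈ 9.26 hours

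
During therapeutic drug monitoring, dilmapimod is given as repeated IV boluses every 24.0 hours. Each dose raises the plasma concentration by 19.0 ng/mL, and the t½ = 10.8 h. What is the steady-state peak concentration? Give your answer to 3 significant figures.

k = ln 2 / 10.8 = 0.06418 h⁻¹
Fraction remaining after one interval: e^(−kτ) = e^(−0.06418 × 24.0) = 0.2143
R = 1 / (1 − 0.2143) = 1.273
Css,max = 19.0 × 1.273 ≈ 24.2 ng/mL

24.2 ng/mL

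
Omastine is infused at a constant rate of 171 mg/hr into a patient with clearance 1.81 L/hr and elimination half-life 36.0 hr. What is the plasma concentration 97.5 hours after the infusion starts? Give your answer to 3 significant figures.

Css = rate / CL = 171 / 1.81 = 94.48 mg/L
k = ln 2 / 36.0 = 0.01925 hr⁻¹
C(t) = Css (1 − e^(−kt)) = 94.48 × (1 − e^(−1.877)) = 94.48 × 0.8470 ≈ 80.0 mg/L

80.0 mg/L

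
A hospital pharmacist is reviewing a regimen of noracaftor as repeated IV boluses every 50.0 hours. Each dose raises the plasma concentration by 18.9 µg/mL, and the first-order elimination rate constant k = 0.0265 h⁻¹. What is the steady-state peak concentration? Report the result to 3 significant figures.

Fraction remaining after one interval: e^(−kτ) = e^(−0.02650 × 50.0) = 0.2658
R = 1 / (1 − 0.2658) = 1.362
Css,max = 18.9 × 1.362 ≈ 25.7 µg/mL

25.7 µg/mL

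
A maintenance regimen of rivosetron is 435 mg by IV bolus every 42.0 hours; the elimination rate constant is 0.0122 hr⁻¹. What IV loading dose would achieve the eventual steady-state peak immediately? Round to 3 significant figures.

Accumulation ratio R = 1 / (1 − e^(−kτ)) = 1 / (1 − e^(−0.01220×42.0)) = 1 / (1 − 0.5991) = 2.494
Loading dose = maintenance dose × R = 435 × 2.494 ≈ 1080 mg

1080 mg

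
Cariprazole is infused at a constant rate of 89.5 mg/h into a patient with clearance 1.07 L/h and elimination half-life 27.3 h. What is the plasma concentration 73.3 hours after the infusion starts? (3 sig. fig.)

Css = rate / CL = 89.5 / 1.07 = 83.64 µg/mL
k = ln 2 / 27.3 = 0.02539 h⁻¹
C(t) = Css (1 − e^(−kt)) = 83.64 × (1 − e^(−1.861)) = 83.64 × 0.8445 ≈ 70.6 µg/mL

70.6 µg/mL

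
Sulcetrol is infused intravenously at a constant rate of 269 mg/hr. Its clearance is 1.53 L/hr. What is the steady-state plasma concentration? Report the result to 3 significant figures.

Css = infusion rate / CL = 269 / 1.53 ≈ 176 µg/mL

176 µg/mL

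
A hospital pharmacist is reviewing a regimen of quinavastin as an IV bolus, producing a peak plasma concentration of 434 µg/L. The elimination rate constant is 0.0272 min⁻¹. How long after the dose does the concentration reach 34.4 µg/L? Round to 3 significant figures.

93.2 minutes

C(t) = C₀ e^(−kt)  ⇒  t = ln(C₀/C) / k
t = ln(434/34.4) / 0.02720 = 2.535 / 0.02720 ≈ 93.2 minutes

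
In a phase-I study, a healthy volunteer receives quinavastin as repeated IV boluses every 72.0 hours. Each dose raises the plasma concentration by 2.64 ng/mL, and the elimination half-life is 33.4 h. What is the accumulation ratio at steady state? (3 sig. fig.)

k = ln 2 / 33.4 = 0.02075 h⁻¹
Fraction remaining after one interval: e^(−kτ) = e^(−0.02075 × 72.0) = 0.2244
R = 1 / (1 − 0.2244) = 1 / 0.7756 ≈ 1.29

1.29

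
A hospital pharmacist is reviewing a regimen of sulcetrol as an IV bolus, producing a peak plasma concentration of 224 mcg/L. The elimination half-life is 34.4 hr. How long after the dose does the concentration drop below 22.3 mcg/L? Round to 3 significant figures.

114 hours

k = ln 2 / 34.4 = 0.02015 hr⁻¹
C(t) = C₀ e^(−kt)  ⇒  t = ln(C₀/C) / k
t = ln(224/22.3) / 0.02015 = 2.307 / 0.02015 ≈ 114 hours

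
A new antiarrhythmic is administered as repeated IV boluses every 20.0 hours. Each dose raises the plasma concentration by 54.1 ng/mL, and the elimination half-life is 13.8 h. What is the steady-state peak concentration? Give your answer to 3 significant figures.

k = ln 2 / 13.8 = 0.05023 h⁻¹
Fraction remaining after one interval: e^(−kτ) = e^(−0.05023 × 20.0) = 0.3662
R = 1 / (1 − 0.3662) = 1.578
Css,max = 54.1 × 1.578 ≈ 85.4 ng/mL

85.4 ng/mL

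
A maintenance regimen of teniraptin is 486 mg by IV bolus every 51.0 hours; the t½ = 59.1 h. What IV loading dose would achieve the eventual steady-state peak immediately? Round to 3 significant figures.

1080 mg

k = ln 2 / 59.1 = 0.01173 h⁻¹
Accumulation ratio R = 1 / (1 − e^(−kτ)) = 1 / (1 − e^(−0.01173×51.0)) = 1 / (1 − 0.5498) = 2.221
Loading dose = maintenance dose × R = 486 × 2.221 ≈ 1080 mg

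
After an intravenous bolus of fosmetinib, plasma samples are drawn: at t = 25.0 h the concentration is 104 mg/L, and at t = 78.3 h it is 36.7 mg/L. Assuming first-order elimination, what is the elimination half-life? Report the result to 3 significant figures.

k = ln(C₁/C₂) / (t₂ − t₁) = ln(104/36.7) / (78.3 − 25.0)
  = 1.042 / 53.30 = 0.01954 h⁻¹
t½ = ln 2 / k = ln 2 / 0.01954 ≈ 35.5 hours

35.5 hours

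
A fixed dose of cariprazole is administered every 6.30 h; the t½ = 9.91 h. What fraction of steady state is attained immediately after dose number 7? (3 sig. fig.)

0.954

k = ln 2 / 9.91 = 0.06994 h⁻¹
f_n = 1 − e^(−nkτ) = 1 − e^(−7 × 0.06994 × 6.30) = 1 − e^(−3.085) = 1 − 0.04575 ≈ 0.954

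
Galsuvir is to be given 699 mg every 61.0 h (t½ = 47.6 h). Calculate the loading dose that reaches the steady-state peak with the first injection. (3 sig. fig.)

k = ln 2 / 47.6 = 0.01456 h⁻¹
Accumulation ratio R = 1 / (1 − e^(−kτ)) = 1 / (1 − e^(−0.01456×61.0)) = 1 / (1 − 0.4114) = 1.699
Loading dose = maintenance dose × R = 699 × 1.699 ≈ 1190 mg

1190 mg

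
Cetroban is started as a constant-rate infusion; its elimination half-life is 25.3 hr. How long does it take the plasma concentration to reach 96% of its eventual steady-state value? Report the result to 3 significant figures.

k = ln 2 / 25.3 = 0.02740 hr⁻¹
f = 1 − e^(−kt)  ⇒  t = −ln(1 − f) / k
t = −ln(1 − 0.96) / 0.02740 = 3.219 / 0.02740 ≈ 117 hours

117 hours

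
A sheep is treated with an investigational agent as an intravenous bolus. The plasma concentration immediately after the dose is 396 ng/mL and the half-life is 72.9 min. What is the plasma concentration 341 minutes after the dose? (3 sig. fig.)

k = ln 2 / 72.9 = 0.009508 min⁻¹
341 min is 4.678 half-lives, so C = 396 × (1/2)^4.678 = 396 × 0.03907 ≈ 15.5 ng/mL

15.5 ng/mL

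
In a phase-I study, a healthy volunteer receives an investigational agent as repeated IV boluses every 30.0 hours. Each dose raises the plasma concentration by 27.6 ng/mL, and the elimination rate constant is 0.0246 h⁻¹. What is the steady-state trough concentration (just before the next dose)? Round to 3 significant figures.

25.3 ng/mL

Fraction remaining after one interval: e^(−kτ) = e^(−0.02460 × 30.0) = 0.4781
R = 1 / (1 − 0.4781) = 1.916
Css,max = 27.6 × 1.916 = 52.88 ng/mL
Css,min = Css,max × e^(−kτ) = 52.88 × 0.4781 ≈ 25.3 ng/mL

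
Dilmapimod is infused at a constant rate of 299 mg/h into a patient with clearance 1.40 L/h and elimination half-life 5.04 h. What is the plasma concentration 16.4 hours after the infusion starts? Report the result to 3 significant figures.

191 µg/mL

Css = rate / CL = 299 / 1.40 = 213.6 µg/mL
k = ln 2 / 5.04 = 0.1375 h⁻¹
C(t) = Css (1 − e^(−kt)) = 213.6 × (1 − e^(−2.255)) = 213.6 × 0.8952 ≈ 191 µg/mL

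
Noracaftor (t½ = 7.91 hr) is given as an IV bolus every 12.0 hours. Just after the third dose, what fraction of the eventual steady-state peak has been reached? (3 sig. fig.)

0.957

k = ln 2 / 7.91 = 0.08763 hr⁻¹
f_n = 1 − e^(−nkτ) = 1 − e^(−3 × 0.08763 × 12.0) = 1 − e^(−3.155) = 1 − 0.04265 ≈ 0.957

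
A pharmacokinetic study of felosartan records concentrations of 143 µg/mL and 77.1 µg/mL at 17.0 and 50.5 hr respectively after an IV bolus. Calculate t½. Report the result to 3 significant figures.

37.6 hours

k = ln(C₁/C₂) / (t₂ − t₁) = ln(143/77.1) / (50.5 − 17.0)
  = 0.6177 / 33.50 = 0.01844 hr⁻¹
t½ = ln 2 / k = ln 2 / 0.01844 ≈ 37.6 hours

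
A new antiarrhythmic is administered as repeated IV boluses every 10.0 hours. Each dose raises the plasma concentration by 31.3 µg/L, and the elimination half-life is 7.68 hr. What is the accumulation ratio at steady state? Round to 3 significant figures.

k = ln 2 / 7.68 = 0.09025 hr⁻¹
Fraction remaining after one interval: e^(−kτ) = e^(−0.09025 × 10.0) = 0.4055
R = 1 / (1 − 0.4055) = 1 / 0.5945 ≈ 1.68

1.68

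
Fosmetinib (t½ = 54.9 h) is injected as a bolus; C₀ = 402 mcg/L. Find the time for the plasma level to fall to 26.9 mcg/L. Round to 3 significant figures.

k = ln 2 / 54.9 = 0.01263 h⁻¹
C(t) = C₀ e^(−kt)  ⇒  t = ln(C₀/C) / k
t = ln(402/26.9) / 0.01263 = 2.704 / 0.01263 ≈ 214 hours

214 hours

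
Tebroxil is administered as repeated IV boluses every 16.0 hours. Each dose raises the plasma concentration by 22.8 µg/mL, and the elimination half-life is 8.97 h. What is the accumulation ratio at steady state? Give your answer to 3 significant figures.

1.41

k = ln 2 / 8.97 = 0.07727 h⁻¹
Fraction remaining after one interval: e^(−kτ) = e^(−0.07727 × 16.0) = 0.2904
R = 1 / (1 − 0.2904) = 1 / 0.7096 ≈ 1.41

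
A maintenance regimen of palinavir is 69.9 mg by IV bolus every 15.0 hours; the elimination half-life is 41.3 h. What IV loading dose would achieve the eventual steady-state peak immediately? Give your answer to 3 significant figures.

k = ln 2 / 41.3 = 0.01678 h⁻¹
Accumulation ratio R = 1 / (1 − e^(−kτ)) = 1 / (1 − e^(−0.01678×15.0)) = 1 / (1 − 0.7774) = 4.493
Loading dose = maintenance dose × R = 69.9 × 4.493 ≈ 314 mg

314 mg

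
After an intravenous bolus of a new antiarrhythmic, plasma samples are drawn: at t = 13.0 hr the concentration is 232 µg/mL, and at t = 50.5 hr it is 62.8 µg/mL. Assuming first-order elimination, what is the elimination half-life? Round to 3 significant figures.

19.9 hours

k = ln(C₁/C₂) / (t₂ − t₁) = ln(232/62.8) / (50.5 − 13.0)
  = 1.307 / 37.50 = 0.03485 hr⁻¹
t½ = ln 2 / k = ln 2 / 0.03485 ≈ 19.9 hours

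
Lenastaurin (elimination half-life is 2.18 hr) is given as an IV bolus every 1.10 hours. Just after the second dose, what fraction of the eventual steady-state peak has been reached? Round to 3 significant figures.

k = ln 2 / 2.18 = 0.3180 hr⁻¹
f_n = 1 − e^(−nkτ) = 1 − e^(−2 × 0.3180 × 1.10) = 1 − e^(−0.6995) = 1 − 0.4968 ≈ 0.503

0.503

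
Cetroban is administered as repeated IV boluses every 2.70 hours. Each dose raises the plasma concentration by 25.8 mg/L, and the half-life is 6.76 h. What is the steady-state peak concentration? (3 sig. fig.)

k = ln 2 / 6.76 = 0.1025 h⁻¹
Fraction remaining after one interval: e^(−kτ) = e^(−0.1025 × 2.70) = 0.7582
R = 1 / (1 − 0.7582) = 4.135
Css,max = 25.8 × 4.135 ≈ 107 mg/L

107 mg/L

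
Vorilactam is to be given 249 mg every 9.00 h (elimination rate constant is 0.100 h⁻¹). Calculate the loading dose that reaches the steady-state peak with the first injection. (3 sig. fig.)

420 mg

Accumulation ratio R = 1 / (1 − e^(−kτ)) = 1 / (1 − e^(−0.1000×9.00)) = 1 / (1 − 0.4066) = 1.685
Loading dose = maintenance dose × R = 249 × 1.685 ≈ 420 mg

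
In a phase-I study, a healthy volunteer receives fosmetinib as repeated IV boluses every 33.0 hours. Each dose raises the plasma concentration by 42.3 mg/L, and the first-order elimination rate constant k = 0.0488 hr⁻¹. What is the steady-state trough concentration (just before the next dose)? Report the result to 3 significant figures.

Fraction remaining after one interval: e^(−kτ) = e^(−0.04880 × 33.0) = 0.1998
R = 1 / (1 − 0.1998) = 1.250
Css,max = 42.3 × 1.250 = 52.86 mg/L
Css,min = Css,max × e^(−kτ) = 52.86 × 0.1998 ≈ 10.6 mg/L

10.6 mg/L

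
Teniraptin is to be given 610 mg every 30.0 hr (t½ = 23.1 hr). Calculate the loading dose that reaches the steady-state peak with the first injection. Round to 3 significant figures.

1030 mg

k = ln 2 / 23.1 = 0.03001 hr⁻¹
Accumulation ratio R = 1 / (1 − e^(−kτ)) = 1 / (1 − e^(−0.03001×30.0)) = 1 / (1 − 0.4065) = 1.685
Loading dose = maintenance dose × R = 610 × 1.685 ≈ 1030 mg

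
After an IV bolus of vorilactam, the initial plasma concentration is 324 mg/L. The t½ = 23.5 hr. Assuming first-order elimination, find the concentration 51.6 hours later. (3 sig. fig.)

k = ln 2 / 23.5 = 0.02950 hr⁻¹
51.6 hr is 2.196 half-lives, so C = 324 × (1/2)^2.196 = 324 × 0.2183 ≈ 70.7 mg/L

70.7 mg/L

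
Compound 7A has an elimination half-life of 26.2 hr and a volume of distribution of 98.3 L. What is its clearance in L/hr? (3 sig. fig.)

k = ln 2 / t½ = ln 2 / 26.2 = 0.02646 hr⁻¹
CL = k · V = 0.02646 × 98.3 ≈ 2.60 L/hr

2.60 L/hr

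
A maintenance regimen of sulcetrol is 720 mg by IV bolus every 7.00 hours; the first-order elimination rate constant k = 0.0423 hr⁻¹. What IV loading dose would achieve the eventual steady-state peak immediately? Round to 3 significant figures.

Accumulation ratio R = 1 / (1 − e^(−kτ)) = 1 / (1 − e^(−0.04230×7.00)) = 1 / (1 − 0.7437) = 3.902
Loading dose = maintenance dose × R = 720 × 3.902 ≈ 2810 mg

2810 mg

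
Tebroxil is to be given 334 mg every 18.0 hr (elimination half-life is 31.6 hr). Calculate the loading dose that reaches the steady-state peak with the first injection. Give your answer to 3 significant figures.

1020 mg

k = ln 2 / 31.6 = 0.02194 hr⁻¹
Accumulation ratio R = 1 / (1 − e^(−kτ)) = 1 / (1 − e^(−0.02194×18.0)) = 1 / (1 − 0.6738) = 3.066
Loading dose = maintenance dose × R = 334 × 3.066 ≈ 1020 mg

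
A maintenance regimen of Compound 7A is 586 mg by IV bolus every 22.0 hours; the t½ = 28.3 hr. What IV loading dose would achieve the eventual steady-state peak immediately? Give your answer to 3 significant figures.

k = ln 2 / 28.3 = 0.02449 hr⁻¹
Accumulation ratio R = 1 / (1 − e^(−kτ)) = 1 / (1 − e^(−0.02449×22.0)) = 1 / (1 − 0.5834) = 2.401
Loading dose = maintenance dose × R = 586 × 2.401 ≈ 1410 mg

1410 mg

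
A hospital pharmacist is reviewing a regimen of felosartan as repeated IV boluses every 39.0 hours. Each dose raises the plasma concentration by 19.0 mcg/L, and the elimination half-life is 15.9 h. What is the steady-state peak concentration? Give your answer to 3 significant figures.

23.2 mcg/L

k = ln 2 / 15.9 = 0.04359 h⁻¹
Fraction remaining after one interval: e^(−kτ) = e^(−0.04359 × 39.0) = 0.1827
R = 1 / (1 − 0.1827) = 1.223
Css,max = 19.0 × 1.223 ≈ 23.2 mcg/L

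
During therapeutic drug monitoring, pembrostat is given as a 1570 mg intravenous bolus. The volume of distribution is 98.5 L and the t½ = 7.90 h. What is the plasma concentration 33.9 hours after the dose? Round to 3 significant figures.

C₀ = dose / V = 1570 / 98.5 = 15.94 µg/mL
k = ln 2 / 7.90 = 0.08774 h⁻¹
C(t) = C₀ e^(−kt) = 15.94 × e^(−0.08774 × 33.9) = 15.94 × e^(−2.974) = 15.94 × 0.05108 ≈ 0.814 µg/mL

0.814 µg/mL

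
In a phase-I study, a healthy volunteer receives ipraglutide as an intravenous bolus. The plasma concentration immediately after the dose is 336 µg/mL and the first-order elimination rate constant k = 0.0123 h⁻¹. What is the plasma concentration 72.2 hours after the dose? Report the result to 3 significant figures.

138 µg/mL

C(t) = C₀ e^(−kt) = 336 × e^(−0.01230 × 72.2) = 336 × e^(−0.8881) = 336 × 0.4115 ≈ 138 µg/mL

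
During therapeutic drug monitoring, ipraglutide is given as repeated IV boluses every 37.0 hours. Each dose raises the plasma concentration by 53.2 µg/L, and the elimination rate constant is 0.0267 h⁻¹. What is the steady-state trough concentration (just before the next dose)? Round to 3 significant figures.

31.6 µg/L

Fraction remaining after one interval: e^(−kτ) = e^(−0.02670 × 37.0) = 0.3724
R = 1 / (1 − 0.3724) = 1.593
Css,max = 53.2 × 1.593 = 84.76 µg/L
Css,min = Css,max × e^(−kτ) = 84.76 × 0.3724 ≈ 31.6 µg/L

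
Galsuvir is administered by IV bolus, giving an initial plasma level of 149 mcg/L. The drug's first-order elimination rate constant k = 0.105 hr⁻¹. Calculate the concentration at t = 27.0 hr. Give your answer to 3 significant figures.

8.75 mcg/L

C(t) = C₀ e^(−kt) = 149 × e^(−0.1050 × 27.0) = 149 × e^(−2.835) = 149 × 0.05872 ≈ 8.75 mcg/L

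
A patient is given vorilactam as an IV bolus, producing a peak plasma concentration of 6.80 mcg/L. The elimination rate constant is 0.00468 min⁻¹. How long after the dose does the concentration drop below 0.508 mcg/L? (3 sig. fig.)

C(t) = C₀ e^(−kt)  ⇒  t = ln(C₀/C) / k
t = ln(6.80/0.508) / 0.004680 = 2.594 / 0.004680 ≈ 554 minutes

554 minutes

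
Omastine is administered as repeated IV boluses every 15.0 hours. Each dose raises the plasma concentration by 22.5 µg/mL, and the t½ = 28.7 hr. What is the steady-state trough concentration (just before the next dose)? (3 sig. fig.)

51.5 µg/mL

k = ln 2 / 28.7 = 0.02415 hr⁻¹
Fraction remaining after one interval: e^(−kτ) = e^(−0.02415 × 15.0) = 0.6961
R = 1 / (1 − 0.6961) = 3.290
Css,max = 22.5 × 3.290 = 74.04 µg/mL
Css,min = Css,max × e^(−kτ) = 74.04 × 0.6961 ≈ 51.5 µg/mL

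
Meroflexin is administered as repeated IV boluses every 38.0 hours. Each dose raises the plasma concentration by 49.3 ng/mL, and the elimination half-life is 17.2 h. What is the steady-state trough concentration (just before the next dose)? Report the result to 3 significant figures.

k = ln 2 / 17.2 = 0.04030 h⁻¹
Fraction remaining after one interval: e^(−kτ) = e^(−0.04030 × 38.0) = 0.2162
R = 1 / (1 − 0.2162) = 1.276
Css,max = 49.3 × 1.276 = 62.90 ng/mL
Css,min = Css,max × e^(−kτ) = 62.90 × 0.2162 ≈ 13.6 ng/mL

13.6 ng/mL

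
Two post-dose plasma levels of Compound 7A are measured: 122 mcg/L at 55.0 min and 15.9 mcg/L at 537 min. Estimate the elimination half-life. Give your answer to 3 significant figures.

164 minutes

k = ln(C₁/C₂) / (t₂ − t₁) = ln(122/15.9) / (537 − 55.0)
  = 2.038 / 482.0 = 0.004228 min⁻¹
t½ = ln 2 / k = ln 2 / 0.004228 ≈ 164 minutes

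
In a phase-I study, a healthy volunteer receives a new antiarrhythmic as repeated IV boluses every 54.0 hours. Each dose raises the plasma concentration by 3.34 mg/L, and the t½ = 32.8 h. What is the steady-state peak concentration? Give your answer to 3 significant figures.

k = ln 2 / 32.8 = 0.02113 h⁻¹
Fraction remaining after one interval: e^(−kτ) = e^(−0.02113 × 54.0) = 0.3194
R = 1 / (1 − 0.3194) = 1.469
Css,max = 3.34 × 1.469 ≈ 4.91 mg/L

4.91 mg/L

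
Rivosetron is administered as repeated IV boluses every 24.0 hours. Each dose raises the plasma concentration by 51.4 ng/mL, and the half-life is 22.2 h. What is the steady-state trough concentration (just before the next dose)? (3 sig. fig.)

46.1 ng/mL

k = ln 2 / 22.2 = 0.03122 h⁻¹
Fraction remaining after one interval: e^(−kτ) = e^(−0.03122 × 24.0) = 0.4727
R = 1 / (1 − 0.4727) = 1.896
Css,max = 51.4 × 1.896 = 97.47 ng/mL
Css,min = Css,max × e^(−kτ) = 97.47 × 0.4727 ≈ 46.1 ng/mL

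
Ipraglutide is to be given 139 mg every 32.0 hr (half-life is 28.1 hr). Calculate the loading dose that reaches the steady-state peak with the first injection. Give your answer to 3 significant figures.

255 mg

k = ln 2 / 28.1 = 0.02467 hr⁻¹
Accumulation ratio R = 1 / (1 − e^(−kτ)) = 1 / (1 − e^(−0.02467×32.0)) = 1 / (1 − 0.4541) = 1.832
Loading dose = maintenance dose × R = 139 × 1.832 ≈ 255 mg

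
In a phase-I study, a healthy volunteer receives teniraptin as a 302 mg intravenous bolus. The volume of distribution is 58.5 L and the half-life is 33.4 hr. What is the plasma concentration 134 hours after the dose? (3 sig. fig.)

0.320 µg/mL

C₀ = dose / V = 302 / 58.5 = 5.162 µg/mL
k = ln 2 / 33.4 = 0.02075 hr⁻¹
C(t) = C₀ e^(−kt) = 5.162 × e^(−0.02075 × 134) = 5.162 × e^(−2.781) = 5.162 × 0.06198 ≈ 0.320 µg/mL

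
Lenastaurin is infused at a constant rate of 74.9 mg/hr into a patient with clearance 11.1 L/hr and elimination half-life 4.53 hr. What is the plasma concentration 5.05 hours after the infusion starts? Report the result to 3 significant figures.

3.63 µg/mL

Css = rate / CL = 74.9 / 11.1 = 6.748 µg/mL
k = ln 2 / 4.53 = 0.1530 hr⁻¹
C(t) = Css (1 − e^(−kt)) = 6.748 × (1 − e^(−0.7727)) = 6.748 × 0.5382 ≈ 3.63 µg/mL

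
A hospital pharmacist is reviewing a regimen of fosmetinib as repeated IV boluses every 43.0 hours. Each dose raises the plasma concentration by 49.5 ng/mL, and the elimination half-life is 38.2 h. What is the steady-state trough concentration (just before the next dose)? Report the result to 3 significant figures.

k = ln 2 / 38.2 = 0.01815 h⁻¹
Fraction remaining after one interval: e^(−kτ) = e^(−0.01815 × 43.0) = 0.4583
R = 1 / (1 − 0.4583) = 1.846
Css,max = 49.5 × 1.846 = 91.38 ng/mL
Css,min = Css,max × e^(−kτ) = 91.38 × 0.4583 ≈ 41.9 ng/mL

41.9 ng/mL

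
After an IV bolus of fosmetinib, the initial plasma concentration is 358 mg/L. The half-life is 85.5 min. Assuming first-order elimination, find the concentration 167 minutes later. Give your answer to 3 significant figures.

92.4 mg/L

k = ln 2 / 85.5 = 0.008107 min⁻¹
167 min is 1.953 half-lives, so C = 358 × (1/2)^1.953 = 358 × 0.2582 ≈ 92.4 mg/L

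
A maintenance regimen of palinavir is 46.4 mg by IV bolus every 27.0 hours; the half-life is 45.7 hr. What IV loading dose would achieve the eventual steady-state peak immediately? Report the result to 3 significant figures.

k = ln 2 / 45.7 = 0.01517 hr⁻¹
Accumulation ratio R = 1 / (1 − e^(−kτ)) = 1 / (1 − e^(−0.01517×27.0)) = 1 / (1 − 0.6640) = 2.976
Loading dose = maintenance dose × R = 46.4 × 2.976 ≈ 138 mg

138 mg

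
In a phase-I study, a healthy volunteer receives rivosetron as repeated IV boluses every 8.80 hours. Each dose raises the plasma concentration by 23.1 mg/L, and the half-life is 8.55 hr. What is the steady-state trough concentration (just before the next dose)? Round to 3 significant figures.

k = ln 2 / 8.55 = 0.08107 hr⁻¹
Fraction remaining after one interval: e^(−kτ) = e^(−0.08107 × 8.80) = 0.4900
R = 1 / (1 − 0.4900) = 1.961
Css,max = 23.1 × 1.961 = 45.29 mg/L
Css,min = Css,max × e^(−kτ) = 45.29 × 0.4900 ≈ 22.2 mg/L

22.2 mg/L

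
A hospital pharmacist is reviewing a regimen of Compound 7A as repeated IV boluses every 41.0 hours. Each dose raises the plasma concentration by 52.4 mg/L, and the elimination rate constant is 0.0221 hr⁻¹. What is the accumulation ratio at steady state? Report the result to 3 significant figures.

1.68

Fraction remaining after one interval: e^(−kτ) = e^(−0.02210 × 41.0) = 0.4041
R = 1 / (1 − 0.4041) = 1 / 0.5959 ≈ 1.68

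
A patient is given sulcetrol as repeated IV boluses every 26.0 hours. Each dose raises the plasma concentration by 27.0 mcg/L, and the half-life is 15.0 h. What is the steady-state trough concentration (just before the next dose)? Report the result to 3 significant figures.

k = ln 2 / 15.0 = 0.04621 h⁻¹
Fraction remaining after one interval: e^(−kτ) = e^(−0.04621 × 26.0) = 0.3008
R = 1 / (1 − 0.3008) = 1.430
Css,max = 27.0 × 1.430 = 38.61 mcg/L
Css,min = Css,max × e^(−kτ) = 38.61 × 0.3008 ≈ 11.6 mcg/L

11.6 mcg/L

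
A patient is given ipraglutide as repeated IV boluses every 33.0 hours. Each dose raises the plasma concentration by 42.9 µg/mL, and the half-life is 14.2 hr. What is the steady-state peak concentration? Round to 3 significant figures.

53.6 µg/mL

k = ln 2 / 14.2 = 0.04881 hr⁻¹
Fraction remaining after one interval: e^(−kτ) = e^(−0.04881 × 33.0) = 0.1997
R = 1 / (1 − 0.1997) = 1.250
Css,max = 42.9 × 1.250 ≈ 53.6 µg/mL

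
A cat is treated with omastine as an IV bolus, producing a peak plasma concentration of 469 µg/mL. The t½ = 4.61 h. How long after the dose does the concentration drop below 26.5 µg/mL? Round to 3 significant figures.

19.1 hours

k = ln 2 / 4.61 = 0.1504 h⁻¹
C(t) = C₀ e^(−kt)  ⇒  t = ln(C₀/C) / k
t = ln(469/26.5) / 0.1504 = 2.873 / 0.1504 ≈ 19.1 hours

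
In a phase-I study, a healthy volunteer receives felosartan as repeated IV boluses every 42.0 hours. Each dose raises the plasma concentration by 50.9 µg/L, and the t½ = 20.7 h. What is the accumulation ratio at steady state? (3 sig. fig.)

1.32

k = ln 2 / 20.7 = 0.03349 h⁻¹
Fraction remaining after one interval: e^(−kτ) = e^(−0.03349 × 42.0) = 0.2450
R = 1 / (1 − 0.2450) = 1 / 0.7550 ≈ 1.32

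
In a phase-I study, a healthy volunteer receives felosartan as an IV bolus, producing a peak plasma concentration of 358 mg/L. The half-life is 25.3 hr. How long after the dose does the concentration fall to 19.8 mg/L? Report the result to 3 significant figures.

106 hours

k = ln 2 / 25.3 = 0.02740 hr⁻¹
C(t) = C₀ e^(−kt)  ⇒  t = ln(C₀/C) / k
t = ln(358/19.8) / 0.02740 = 2.895 / 0.02740 ≈ 106 hours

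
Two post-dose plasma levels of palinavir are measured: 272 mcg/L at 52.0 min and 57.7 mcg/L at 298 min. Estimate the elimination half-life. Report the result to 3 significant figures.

k = ln(C₁/C₂) / (t₂ − t₁) = ln(272/57.7) / (298 − 52.0)
  = 1.551 / 246.0 = 0.006303 min⁻¹
t½ = ln 2 / k = ln 2 / 0.006303 ≈ 110 minutes

110 minutes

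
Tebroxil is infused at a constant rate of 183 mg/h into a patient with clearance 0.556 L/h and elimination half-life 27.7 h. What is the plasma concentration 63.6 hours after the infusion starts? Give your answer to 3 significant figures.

Css = rate / CL = 183 / 0.556 = 329.1 µg/mL
k = ln 2 / 27.7 = 0.02502 h⁻¹
C(t) = Css (1 − e^(−kt)) = 329.1 × (1 − e^(−1.591)) = 329.1 × 0.7964 ≈ 262 µg/mL

262 µg/mL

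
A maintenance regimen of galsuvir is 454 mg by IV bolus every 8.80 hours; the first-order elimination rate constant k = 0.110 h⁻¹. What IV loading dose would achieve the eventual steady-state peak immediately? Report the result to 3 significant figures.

Accumulation ratio R = 1 / (1 − e^(−kτ)) = 1 / (1 − e^(−0.1100×8.80)) = 1 / (1 − 0.3798) = 1.612
Loading dose = maintenance dose × R = 454 × 1.612 ≈ 732 mg

732 mg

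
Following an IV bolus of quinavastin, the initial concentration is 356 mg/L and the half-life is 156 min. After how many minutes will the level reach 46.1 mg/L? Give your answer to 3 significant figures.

k = ln 2 / 156 = 0.004443 min⁻¹
C(t) = C₀ e^(−kt)  ⇒  t = ln(C₀/C) / k
t = ln(356/46.1) / 0.004443 = 2.044 / 0.004443 ≈ 460 minutes

460 minutes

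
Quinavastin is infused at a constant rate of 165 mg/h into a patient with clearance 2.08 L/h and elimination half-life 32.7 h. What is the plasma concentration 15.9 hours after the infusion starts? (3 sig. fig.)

Css = rate / CL = 165 / 2.08 = 79.33 µg/mL
k = ln 2 / 32.7 = 0.02120 h⁻¹
C(t) = Css (1 − e^(−kt)) = 79.33 × (1 − e^(−0.3370)) = 79.33 × 0.2861 ≈ 22.7 µg/mL

22.7 µg/mL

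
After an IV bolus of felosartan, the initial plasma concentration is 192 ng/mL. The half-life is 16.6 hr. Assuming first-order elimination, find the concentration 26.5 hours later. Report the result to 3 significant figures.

k = ln 2 / 16.6 = 0.04176 hr⁻¹
26.5 hr is 1.596 half-lives, so C = 192 × (1/2)^1.596 = 192 × 0.3307 ≈ 63.5 ng/mL

63.5 ng/mL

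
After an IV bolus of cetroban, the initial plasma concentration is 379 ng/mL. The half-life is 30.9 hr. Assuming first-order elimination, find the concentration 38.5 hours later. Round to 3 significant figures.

160 ng/mL

k = ln 2 / 30.9 = 0.02243 hr⁻¹
C(t) = C₀ e^(−kt) = 379 × e^(−0.02243 × 38.5) = 379 × e^(−0.8636) = 379 × 0.4216 ≈ 160 ng/mL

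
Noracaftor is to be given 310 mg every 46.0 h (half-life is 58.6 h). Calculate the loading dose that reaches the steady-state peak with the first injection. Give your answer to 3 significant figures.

739 mg

k = ln 2 / 58.6 = 0.01183 h⁻¹
Accumulation ratio R = 1 / (1 − e^(−kτ)) = 1 / (1 − e^(−0.01183×46.0)) = 1 / (1 − 0.5804) = 2.383
Loading dose = maintenance dose × R = 310 × 2.383 ≈ 739 mg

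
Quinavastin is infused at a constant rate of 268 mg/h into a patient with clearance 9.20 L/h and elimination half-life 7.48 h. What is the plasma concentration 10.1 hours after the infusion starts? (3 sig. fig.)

17.7 mg/L

Css = rate / CL = 268 / 9.20 = 29.13 mg/L
k = ln 2 / 7.48 = 0.09267 h⁻¹
C(t) = Css (1 − e^(−kt)) = 29.13 × (1 − e^(−0.9359)) = 29.13 × 0.6078 ≈ 17.7 mg/L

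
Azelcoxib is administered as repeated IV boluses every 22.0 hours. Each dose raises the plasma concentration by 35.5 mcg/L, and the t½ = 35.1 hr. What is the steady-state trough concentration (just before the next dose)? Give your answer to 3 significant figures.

k = ln 2 / 35.1 = 0.01975 hr⁻¹
Fraction remaining after one interval: e^(−kτ) = e^(−0.01975 × 22.0) = 0.6476
R = 1 / (1 − 0.6476) = 2.838
Css,max = 35.5 × 2.838 = 100.7 mcg/L
Css,min = Css,max × e^(−kτ) = 100.7 × 0.6476 ≈ 65.2 mcg/L

65.2 mcg/L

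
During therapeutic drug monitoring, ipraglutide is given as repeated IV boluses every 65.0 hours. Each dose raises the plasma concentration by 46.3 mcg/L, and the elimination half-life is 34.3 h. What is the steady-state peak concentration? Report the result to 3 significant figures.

63.3 mcg/L

k = ln 2 / 34.3 = 0.02021 h⁻¹
Fraction remaining after one interval: e^(−kτ) = e^(−0.02021 × 65.0) = 0.2689
R = 1 / (1 − 0.2689) = 1.368
Css,max = 46.3 × 1.368 ≈ 63.3 mcg/L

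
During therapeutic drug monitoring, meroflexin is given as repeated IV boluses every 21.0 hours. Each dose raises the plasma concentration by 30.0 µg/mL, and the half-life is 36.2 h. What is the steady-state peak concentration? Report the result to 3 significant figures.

k = ln 2 / 36.2 = 0.01915 h⁻¹
Fraction remaining after one interval: e^(−kτ) = e^(−0.01915 × 21.0) = 0.6689
R = 1 / (1 − 0.6689) = 3.020
Css,max = 30.0 × 3.020 ≈ 90.6 µg/mL

90.6 µg/mL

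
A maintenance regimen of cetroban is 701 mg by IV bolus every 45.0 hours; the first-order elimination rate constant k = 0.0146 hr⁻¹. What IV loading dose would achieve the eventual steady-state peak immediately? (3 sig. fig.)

1460 mg

Accumulation ratio R = 1 / (1 − e^(−kτ)) = 1 / (1 − e^(−0.01460×45.0)) = 1 / (1 − 0.5184) = 2.076
Loading dose = maintenance dose × R = 701 × 2.076 ≈ 1460 mg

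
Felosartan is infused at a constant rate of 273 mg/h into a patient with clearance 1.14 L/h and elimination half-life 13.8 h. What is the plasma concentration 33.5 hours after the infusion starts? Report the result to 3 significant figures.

Css = rate / CL = 273 / 1.14 = 239.5 mg/L
k = ln 2 / 13.8 = 0.05023 h⁻¹
C(t) = Css (1 − e^(−kt)) = 239.5 × (1 − e^(−1.683)) = 239.5 × 0.8141 ≈ 195 mg/L

195 mg/L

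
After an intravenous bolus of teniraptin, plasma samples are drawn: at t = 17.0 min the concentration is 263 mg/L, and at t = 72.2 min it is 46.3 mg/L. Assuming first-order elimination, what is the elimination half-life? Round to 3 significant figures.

22.0 minutes

k = ln(C₁/C₂) / (t₂ − t₁) = ln(263/46.3) / (72.2 − 17.0)
  = 1.737 / 55.20 = 0.03147 min⁻¹
t½ = ln 2 / k = ln 2 / 0.03147 ≈ 22.0 minutes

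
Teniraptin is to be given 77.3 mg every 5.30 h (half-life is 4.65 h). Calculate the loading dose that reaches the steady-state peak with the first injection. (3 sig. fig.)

k = ln 2 / 4.65 = 0.1491 h⁻¹
Accumulation ratio R = 1 / (1 − e^(−kτ)) = 1 / (1 − e^(−0.1491×5.30)) = 1 / (1 − 0.4538) = 1.831
Loading dose = maintenance dose × R = 77.3 × 1.831 ≈ 142 mg

142 mg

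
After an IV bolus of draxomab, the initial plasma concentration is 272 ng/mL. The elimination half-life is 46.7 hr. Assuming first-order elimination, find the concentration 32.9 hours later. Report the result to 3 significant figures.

k = ln 2 / 46.7 = 0.01484 hr⁻¹
32.9 hr is 0.7045 half-lives, so C = 272 × (1/2)^0.7045 = 272 × 0.6137 ≈ 167 ng/mL

167 ng/mL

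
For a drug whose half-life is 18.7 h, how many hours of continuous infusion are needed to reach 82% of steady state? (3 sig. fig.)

k = ln 2 / 18.7 = 0.03707 h⁻¹
f = 1 − e^(−kt)  ⇒  t = −ln(1 − f) / k
t = −ln(1 − 0.82) / 0.03707 = 1.715 / 0.03707 ≈ 46.3 hours

46.3 hours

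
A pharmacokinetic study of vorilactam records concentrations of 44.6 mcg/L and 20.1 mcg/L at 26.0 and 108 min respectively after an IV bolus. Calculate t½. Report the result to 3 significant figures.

71.3 minutes

k = ln(C₁/C₂) / (t₂ − t₁) = ln(44.6/20.1) / (108 − 26.0)
  = 0.7970 / 82.00 = 0.009720 min⁻¹
t½ = ln 2 / k = ln 2 / 0.009720 ≈ 71.3 minutes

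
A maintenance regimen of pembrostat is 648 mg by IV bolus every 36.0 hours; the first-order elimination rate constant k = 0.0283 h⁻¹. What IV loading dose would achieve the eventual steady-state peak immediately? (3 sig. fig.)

1010 mg

Accumulation ratio R = 1 / (1 − e^(−kτ)) = 1 / (1 − e^(−0.02830×36.0)) = 1 / (1 − 0.3610) = 1.565
Loading dose = maintenance dose × R = 648 × 1.565 ≈ 1010 mg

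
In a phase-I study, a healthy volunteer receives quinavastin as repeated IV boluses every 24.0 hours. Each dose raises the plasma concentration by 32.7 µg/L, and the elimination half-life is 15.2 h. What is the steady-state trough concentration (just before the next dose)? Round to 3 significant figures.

k = ln 2 / 15.2 = 0.04560 h⁻¹
Fraction remaining after one interval: e^(−kτ) = e^(−0.04560 × 24.0) = 0.3347
R = 1 / (1 − 0.3347) = 1.503
Css,max = 32.7 × 1.503 = 49.15 µg/L
Css,min = Css,max × e^(−kτ) = 49.15 × 0.3347 ≈ 16.5 µg/L

16.5 µg/L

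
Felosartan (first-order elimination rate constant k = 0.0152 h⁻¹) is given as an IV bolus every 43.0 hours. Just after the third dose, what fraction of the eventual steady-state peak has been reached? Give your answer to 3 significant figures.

0.859

f_n = 1 − e^(−nkτ) = 1 − e^(−3 × 0.01520 × 43.0) = 1 − e^(−1.961) = 1 − 0.1407 ≈ 0.859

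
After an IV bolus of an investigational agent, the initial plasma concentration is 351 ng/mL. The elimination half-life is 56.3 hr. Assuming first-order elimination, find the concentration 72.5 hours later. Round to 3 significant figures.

144 ng/mL

k = ln 2 / 56.3 = 0.01231 hr⁻¹
C(t) = C₀ e^(−kt) = 351 × e^(−0.01231 × 72.5) = 351 × e^(−0.8926) = 351 × 0.4096 ≈ 144 ng/mL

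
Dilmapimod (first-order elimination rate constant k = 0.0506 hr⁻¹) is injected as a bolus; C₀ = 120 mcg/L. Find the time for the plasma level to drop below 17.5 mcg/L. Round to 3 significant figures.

38.0 hours

C(t) = C₀ e^(−kt)  ⇒  t = ln(C₀/C) / k
t = ln(120/17.5) / 0.05060 = 1.925 / 0.05060 ≈ 38.0 hours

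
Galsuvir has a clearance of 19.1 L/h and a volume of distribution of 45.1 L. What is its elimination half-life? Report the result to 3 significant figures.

1.64 hours

k = CL / V = 19.1 / 45.1 = 0.4235 h⁻¹
t½ = ln 2 / k = ln 2 / 0.4235 ≈ 1.64 hours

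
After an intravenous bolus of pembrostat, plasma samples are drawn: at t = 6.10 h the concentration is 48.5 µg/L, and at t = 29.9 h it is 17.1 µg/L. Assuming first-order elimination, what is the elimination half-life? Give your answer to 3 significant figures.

15.8 hours

k = ln(C₁/C₂) / (t₂ − t₁) = ln(48.5/17.1) / (29.9 − 6.10)
  = 1.042 / 23.80 = 0.04380 h⁻¹
t½ = ln 2 / k = ln 2 / 0.04380 ≈ 15.8 hours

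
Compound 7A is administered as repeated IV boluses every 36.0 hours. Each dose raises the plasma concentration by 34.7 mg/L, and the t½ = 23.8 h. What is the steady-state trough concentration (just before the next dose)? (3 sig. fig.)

k = ln 2 / 23.8 = 0.02912 h⁻¹
Fraction remaining after one interval: e^(−kτ) = e^(−0.02912 × 36.0) = 0.3505
R = 1 / (1 − 0.3505) = 1.540
Css,max = 34.7 × 1.540 = 53.42 mg/L
Css,min = Css,max × e^(−kτ) = 53.42 × 0.3505 ≈ 18.7 mg/L

18.7 mg/L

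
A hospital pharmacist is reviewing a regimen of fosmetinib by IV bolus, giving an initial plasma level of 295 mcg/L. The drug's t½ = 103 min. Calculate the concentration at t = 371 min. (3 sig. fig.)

k = ln 2 / 103 = 0.006730 min⁻¹
371 min is 3.602 half-lives, so C = 295 × (1/2)^3.602 = 295 × 0.08236 ≈ 24.3 mcg/L

24.3 mcg/L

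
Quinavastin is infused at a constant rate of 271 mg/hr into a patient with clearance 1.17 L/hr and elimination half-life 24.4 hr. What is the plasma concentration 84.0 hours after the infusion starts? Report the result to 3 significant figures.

210 µg/mL

Css = rate / CL = 271 / 1.17 = 231.6 µg/mL
k = ln 2 / 24.4 = 0.02841 hr⁻¹
C(t) = Css (1 − e^(−kt)) = 231.6 × (1 − e^(−2.386)) = 231.6 × 0.9080 ≈ 210 µg/mL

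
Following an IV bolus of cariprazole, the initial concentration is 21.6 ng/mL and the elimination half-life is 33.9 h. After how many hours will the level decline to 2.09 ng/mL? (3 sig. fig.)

k = ln 2 / 33.9 = 0.02045 h⁻¹
C(t) = C₀ e^(−kt)  ⇒  t = ln(C₀/C) / k
t = ln(21.6/2.09) / 0.02045 = 2.336 / 0.02045 ≈ 114 hours

114 hours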